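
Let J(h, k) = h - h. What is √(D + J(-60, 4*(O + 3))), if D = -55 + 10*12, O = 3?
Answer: √65 ≈ 8.0623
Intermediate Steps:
D = 65 (D = -55 + 120 = 65)
J(h, k) = 0
√(D + J(-60, 4*(O + 3))) = √(65 + 0) = √65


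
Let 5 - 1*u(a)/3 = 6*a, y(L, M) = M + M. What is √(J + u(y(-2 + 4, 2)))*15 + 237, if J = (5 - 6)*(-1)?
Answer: 237 + 30*I*√14 ≈ 237.0 + 112.25*I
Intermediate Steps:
J = 1 (J = -1*(-1) = 1)
y(L, M) = 2*M
u(a) = 15 - 18*a
√(J + u(y(-2 + 4, 2)))*15 + 237 = √(1 + (15 - 36*2))*15 + 237 = √(1 + (15 - 18*4))*15 + 237 = √(1 + (15 - 72))*15 + 237 = √(1 - 57)*15 + 237 = √(-56)*15 + 237 = (2*I*√14)*15 + 237 = 30*I*√14 + 237 = 237 + 30*I*√14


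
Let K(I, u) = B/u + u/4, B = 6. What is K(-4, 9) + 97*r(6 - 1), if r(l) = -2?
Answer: -2293/12 ≈ -191.08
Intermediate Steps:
K(I, u) = 6/u + u/4
K(-4, 9) + 97*r(6 - 1) = (6/9 + (1/4)*9) + 97*(-2) = (6*(1/9) + 9/4) - 194 = (2/3 + 9/4) - 194 = 35/12 - 194 = -2293/12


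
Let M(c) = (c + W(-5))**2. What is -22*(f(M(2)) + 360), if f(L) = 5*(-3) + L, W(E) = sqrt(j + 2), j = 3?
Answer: -7788 - 88*sqrt(5) ≈ -7984.8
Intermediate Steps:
W(E) = sqrt(5) (W(E) = sqrt(3 + 2) = sqrt(5))
M(c) = (c + sqrt(5))**2
f(L) = -15 + L
-22*(f(M(2)) + 360) = -22*((-15 + (2 + sqrt(5))**2) + 360) = -22*(345 + (2 + sqrt(5))**2) = -7590 - 22*(2 + sqrt(5))**2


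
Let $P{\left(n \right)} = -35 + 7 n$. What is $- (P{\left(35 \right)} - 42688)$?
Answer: $42478$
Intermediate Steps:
$- (P{\left(35 \right)} - 42688) = - (\left(-35 + 7 \cdot 35\right) - 42688) = - (\left(-35 + 245\right) - 42688) = - (210 - 42688) = \left(-1\right) \left(-42478\right) = 42478$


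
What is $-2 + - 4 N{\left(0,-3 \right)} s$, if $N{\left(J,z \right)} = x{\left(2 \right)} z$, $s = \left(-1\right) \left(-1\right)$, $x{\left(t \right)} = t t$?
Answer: $46$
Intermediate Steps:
$x{\left(t \right)} = t^{2}$
$s = 1$
$N{\left(J,z \right)} = 4 z$ ($N{\left(J,z \right)} = 2^{2} z = 4 z$)
$-2 + - 4 N{\left(0,-3 \right)} s = -2 + - 4 \cdot 4 \left(-3\right) 1 = -2 + \left(-4\right) \left(-12\right) 1 = -2 + 48 \cdot 1 = -2 + 48 = 46$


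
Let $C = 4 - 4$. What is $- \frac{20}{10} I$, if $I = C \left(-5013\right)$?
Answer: $0$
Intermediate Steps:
$C = 0$ ($C = 4 - 4 = 0$)
$I = 0$ ($I = 0 \left(-5013\right) = 0$)
$- \frac{20}{10} I = - \frac{20}{10} \cdot 0 = \left(-20\right) \frac{1}{10} \cdot 0 = \left(-2\right) 0 = 0$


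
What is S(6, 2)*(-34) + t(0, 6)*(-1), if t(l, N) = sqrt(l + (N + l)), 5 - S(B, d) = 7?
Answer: 68 - sqrt(6) ≈ 65.551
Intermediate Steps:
S(B, d) = -2 (S(B, d) = 5 - 1*7 = 5 - 7 = -2)
t(l, N) = sqrt(N + 2*l)
S(6, 2)*(-34) + t(0, 6)*(-1) = -2*(-34) + sqrt(6 + 2*0)*(-1) = 68 + sqrt(6 + 0)*(-1) = 68 + sqrt(6)*(-1) = 68 - sqrt(6)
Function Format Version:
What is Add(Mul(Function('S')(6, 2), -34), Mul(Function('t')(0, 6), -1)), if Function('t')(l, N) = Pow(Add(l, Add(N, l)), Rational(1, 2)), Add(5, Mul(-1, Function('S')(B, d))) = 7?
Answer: Add(68, Mul(-1, Pow(6, Rational(1, 2)))) ≈ 65.551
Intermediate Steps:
Function('S')(B, d) = -2 (Function('S')(B, d) = Add(5, Mul(-1, 7)) = Add(5, -7) = -2)
Function('t')(l, N) = Pow(Add(N, Mul(2, l)), Rational(1, 2))
Add(Mul(Function('S')(6, 2), -34), Mul(Function('t')(0, 6), -1)) = Add(Mul(-2, -34), Mul(Pow(Add(6, Mul(2, 0)), Rational(1, 2)), -1)) = Add(68, Mul(Pow(Add(6, 0), Rational(1, 2)), -1)) = Add(68, Mul(Pow(6, Rational(1, 2)), -1)) = Add(68, Mul(-1, Pow(6, Rational(1, 2))))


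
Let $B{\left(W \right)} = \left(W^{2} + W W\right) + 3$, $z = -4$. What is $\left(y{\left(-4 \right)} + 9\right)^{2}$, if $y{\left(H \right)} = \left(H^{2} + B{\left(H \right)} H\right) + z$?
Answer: $14161$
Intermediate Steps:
$B{\left(W \right)} = 3 + 2 W^{2}$ ($B{\left(W \right)} = \left(W^{2} + W^{2}\right) + 3 = 2 W^{2} + 3 = 3 + 2 W^{2}$)
$y{\left(H \right)} = -4 + H^{2} + H \left(3 + 2 H^{2}\right)$ ($y{\left(H \right)} = \left(H^{2} + \left(3 + 2 H^{2}\right) H\right) - 4 = \left(H^{2} + H \left(3 + 2 H^{2}\right)\right) - 4 = -4 + H^{2} + H \left(3 + 2 H^{2}\right)$)
$\left(y{\left(-4 \right)} + 9\right)^{2} = \left(\left(-4 + \left(-4\right)^{2} - 4 \left(3 + 2 \left(-4\right)^{2}\right)\right) + 9\right)^{2} = \left(\left(-4 + 16 - 4 \left(3 + 2 \cdot 16\right)\right) + 9\right)^{2} = \left(\left(-4 + 16 - 4 \left(3 + 32\right)\right) + 9\right)^{2} = \left(\left(-4 + 16 - 140\right) + 9\right)^{2} = \left(-128 + 9\right)^{2} = \left(-119\right)^{2} = 14161$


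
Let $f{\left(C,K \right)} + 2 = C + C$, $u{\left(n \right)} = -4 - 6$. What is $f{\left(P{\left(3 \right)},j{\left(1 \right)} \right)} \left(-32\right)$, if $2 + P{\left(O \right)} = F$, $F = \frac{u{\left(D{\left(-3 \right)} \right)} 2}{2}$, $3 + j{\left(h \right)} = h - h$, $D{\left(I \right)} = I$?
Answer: $832$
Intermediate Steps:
$u{\left(n \right)} = -10$ ($u{\left(n \right)} = -4 - 6 = -10$)
$j{\left(h \right)} = -3$ ($j{\left(h \right)} = -3 + \left(h - h\right) = -3 + 0 = -3$)
$F = -10$ ($F = \frac{\left(-10\right) 2}{2} = \left(-20\right) \frac{1}{2} = -10$)
$P{\left(O \right)} = -12$ ($P{\left(O \right)} = -2 - 10 = -12$)
$f{\left(C,K \right)} = -2 + 2 C$ ($f{\left(C,K \right)} = -2 + \left(C + C\right) = -2 + 2 C$)
$f{\left(P{\left(3 \right)},j{\left(1 \right)} \right)} \left(-32\right) = \left(-2 + 2 \left(-12\right)\right) \left(-32\right) = \left(-2 - 24\right) \left(-32\right) = \left(-26\right) \left(-32\right) = 832$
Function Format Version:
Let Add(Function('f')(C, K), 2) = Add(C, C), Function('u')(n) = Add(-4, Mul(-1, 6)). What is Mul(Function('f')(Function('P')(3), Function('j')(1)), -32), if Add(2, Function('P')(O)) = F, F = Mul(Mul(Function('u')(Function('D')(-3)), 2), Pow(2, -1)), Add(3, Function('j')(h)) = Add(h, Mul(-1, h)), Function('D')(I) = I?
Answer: 832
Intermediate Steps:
Function('u')(n) = -10 (Function('u')(n) = Add(-4, -6) = -10)
Function('j')(h) = -3 (Function('j')(h) = Add(-3, Add(h, Mul(-1, h))) = Add(-3, 0) = -3)
F = -10 (F = Mul(Mul(-10, 2), Pow(2, -1)) = Mul(-20, Rational(1, 2)) = -10)
Function('P')(O) = -12 (Function('P')(O) = Add(-2, -10) = -12)
Function('f')(C, K) = Add(-2, Mul(2, C)) (Function('f')(C, K) = Add(-2, Add(C, C)) = Add(-2, Mul(2, C)))
Mul(Function('f')(Function('P')(3), Function('j')(1)), -32) = Mul(Add(-2, Mul(2, -12)), -32) = Mul(Add(-2, -24), -32) = Mul(-26, -32) = 832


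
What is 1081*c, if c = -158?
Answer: -170798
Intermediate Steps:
1081*c = 1081*(-158) = -170798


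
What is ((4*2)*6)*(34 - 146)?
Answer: -5376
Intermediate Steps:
((4*2)*6)*(34 - 146) = (8*6)*(-112) = 48*(-112) = -5376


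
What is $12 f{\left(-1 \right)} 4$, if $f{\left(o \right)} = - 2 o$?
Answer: $96$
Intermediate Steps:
$12 f{\left(-1 \right)} 4 = 12 \left(\left(-2\right) \left(-1\right)\right) 4 = 12 \cdot 2 \cdot 4 = 24 \cdot 4 = 96$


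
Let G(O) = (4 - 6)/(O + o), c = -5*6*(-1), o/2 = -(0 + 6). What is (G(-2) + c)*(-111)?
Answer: -23421/7 ≈ -3345.9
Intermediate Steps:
o = -12 (o = 2*(-(0 + 6)) = 2*(-1*6) = 2*(-6) = -12)
c = 30 (c = -30*(-1) = 30)
G(O) = -2/(-12 + O) (G(O) = (4 - 6)/(O - 12) = -2/(-12 + O))
(G(-2) + c)*(-111) = (-2/(-12 - 2) + 30)*(-111) = (-2/(-14) + 30)*(-111) = (-2*(-1/14) + 30)*(-111) = (⅐ + 30)*(-111) = (211/7)*(-111) = -23421/7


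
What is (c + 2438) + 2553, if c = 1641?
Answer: 6632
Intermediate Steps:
(c + 2438) + 2553 = (1641 + 2438) + 2553 = 4079 + 2553 = 6632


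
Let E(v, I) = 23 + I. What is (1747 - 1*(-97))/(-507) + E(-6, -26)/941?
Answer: -1736725/477087 ≈ -3.6403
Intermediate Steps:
(1747 - 1*(-97))/(-507) + E(-6, -26)/941 = (1747 - 1*(-97))/(-507) + (23 - 26)/941 = (1747 + 97)*(-1/507) - 3*1/941 = 1844*(-1/507) - 3/941 = -1844/507 - 3/941 = -1736725/477087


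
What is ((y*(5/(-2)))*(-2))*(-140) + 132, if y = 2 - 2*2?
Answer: 1532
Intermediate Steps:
y = -2 (y = 2 - 4 = -2)
((y*(5/(-2)))*(-2))*(-140) + 132 = (-10/(-2)*(-2))*(-140) + 132 = (-10*(-1)/2*(-2))*(-140) + 132 = (-2*(-5/2)*(-2))*(-140) + 132 = (5*(-2))*(-140) + 132 = -10*(-140) + 132 = 1400 + 132 = 1532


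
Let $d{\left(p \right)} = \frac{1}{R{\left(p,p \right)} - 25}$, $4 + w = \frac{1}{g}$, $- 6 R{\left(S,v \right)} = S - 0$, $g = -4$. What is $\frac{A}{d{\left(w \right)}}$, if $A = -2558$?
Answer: $\frac{745657}{12} \approx 62138.0$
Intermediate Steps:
$R{\left(S,v \right)} = - \frac{S}{6}$ ($R{\left(S,v \right)} = - \frac{S - 0}{6} = - \frac{S + 0}{6} = - \frac{S}{6}$)
$w = - \frac{17}{4}$ ($w = -4 + \frac{1}{-4} = -4 - \frac{1}{4} = - \frac{17}{4} \approx -4.25$)
$d{\left(p \right)} = \frac{1}{-25 - \frac{p}{6}}$ ($d{\left(p \right)} = \frac{1}{- \frac{p}{6} - 25} = \frac{1}{-25 - \frac{p}{6}}$)
$\frac{A}{d{\left(w \right)}} = - \frac{2558}{\left(-6\right) \frac{1}{150 - \frac{17}{4}}} = - \frac{2558}{\left(-6\right) \frac{1}{\frac{583}{4}}} = - \frac{2558}{\left(-6\right) \frac{4}{583}} = - \frac{2558}{- \frac{24}{583}} = \left(-2558\right) \left(- \frac{583}{24}\right) = \frac{745657}{12}$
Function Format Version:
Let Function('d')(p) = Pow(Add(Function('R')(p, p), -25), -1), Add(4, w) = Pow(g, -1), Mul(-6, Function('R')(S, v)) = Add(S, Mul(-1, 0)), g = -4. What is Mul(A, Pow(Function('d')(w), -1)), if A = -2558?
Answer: Rational(745657, 12) ≈ 62138.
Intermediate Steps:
Function('R')(S, v) = Mul(Rational(-1, 6), S) (Function('R')(S, v) = Mul(Rational(-1, 6), Add(S, Mul(-1, 0))) = Mul(Rational(-1, 6), Add(S, 0)) = Mul(Rational(-1, 6), S))
w = Rational(-17, 4) (w = Add(-4, Pow(-4, -1)) = Add(-4, Rational(-1, 4)) = Rational(-17, 4) ≈ -4.2500)
Function('d')(p) = Pow(Add(-25, Mul(Rational(-1, 6), p)), -1) (Function('d')(p) = Pow(Add(Mul(Rational(-1, 6), p), -25), -1) = Pow(Add(-25, Mul(Rational(-1, 6), p)), -1))
Mul(A, Pow(Function('d')(w), -1)) = Mul(-2558, Pow(Mul(-6, Pow(Add(150, Rational(-17, 4)), -1)), -1)) = Mul(-2558, Pow(Mul(-6, Pow(Rational(583, 4), -1)), -1)) = Mul(-2558, Pow(Mul(-6, Rational(4, 583)), -1)) = Mul(-2558, Pow(Rational(-24, 583), -1)) = Mul(-2558, Rational(-583, 24)) = Rational(745657, 12)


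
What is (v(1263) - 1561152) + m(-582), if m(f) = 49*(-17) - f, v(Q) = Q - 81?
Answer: -1560221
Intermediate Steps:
v(Q) = -81 + Q
m(f) = -833 - f
(v(1263) - 1561152) + m(-582) = ((-81 + 1263) - 1561152) + (-833 - 1*(-582)) = (1182 - 1561152) + (-833 + 582) = -1559970 - 251 = -1560221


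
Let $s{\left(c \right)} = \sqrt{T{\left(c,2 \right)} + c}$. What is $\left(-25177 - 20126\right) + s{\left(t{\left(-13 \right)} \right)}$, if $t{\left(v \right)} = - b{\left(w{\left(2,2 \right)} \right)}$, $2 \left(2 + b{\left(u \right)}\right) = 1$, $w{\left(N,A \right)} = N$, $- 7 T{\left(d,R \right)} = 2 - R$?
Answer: $-45303 + \frac{\sqrt{6}}{2} \approx -45302.0$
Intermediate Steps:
$T{\left(d,R \right)} = - \frac{2}{7} + \frac{R}{7}$ ($T{\left(d,R \right)} = - \frac{2 - R}{7} = - \frac{2}{7} + \frac{R}{7}$)
$b{\left(u \right)} = - \frac{3}{2}$ ($b{\left(u \right)} = -2 + \frac{1}{2} \cdot 1 = -2 + \frac{1}{2} = - \frac{3}{2}$)
$t{\left(v \right)} = \frac{3}{2}$ ($t{\left(v \right)} = \left(-1\right) \left(- \frac{3}{2}\right) = \frac{3}{2}$)
$s{\left(c \right)} = \sqrt{c}$ ($s{\left(c \right)} = \sqrt{\left(- \frac{2}{7} + \frac{1}{7} \cdot 2\right) + c} = \sqrt{\left(- \frac{2}{7} + \frac{2}{7}\right) + c} = \sqrt{0 + c} = \sqrt{c}$)
$\left(-25177 - 20126\right) + s{\left(t{\left(-13 \right)} \right)} = \left(-25177 - 20126\right) + \sqrt{\frac{3}{2}} = -45303 + \frac{\sqrt{6}}{2}$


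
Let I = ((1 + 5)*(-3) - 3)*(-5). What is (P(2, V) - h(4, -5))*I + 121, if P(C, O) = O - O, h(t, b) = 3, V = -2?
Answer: -194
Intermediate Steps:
I = 105 (I = (6*(-3) - 3)*(-5) = (-18 - 3)*(-5) = -21*(-5) = 105)
P(C, O) = 0
(P(2, V) - h(4, -5))*I + 121 = (0 - 1*3)*105 + 121 = (0 - 3)*105 + 121 = -3*105 + 121 = -315 + 121 = -194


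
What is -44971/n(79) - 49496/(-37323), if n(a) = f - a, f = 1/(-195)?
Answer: 328060798811/574998138 ≈ 570.54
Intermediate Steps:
f = -1/195 ≈ -0.0051282
n(a) = -1/195 - a
-44971/n(79) - 49496/(-37323) = -44971/(-1/195 - 1*79) - 49496/(-37323) = -44971/(-1/195 - 79) - 49496*(-1/37323) = -44971/(-15406/195) + 49496/37323 = -44971*(-195/15406) + 49496/37323 = 8769345/15406 + 49496/37323 = 328060798811/574998138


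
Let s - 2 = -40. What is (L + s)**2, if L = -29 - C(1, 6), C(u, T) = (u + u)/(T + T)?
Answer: 162409/36 ≈ 4511.4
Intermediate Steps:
C(u, T) = u/T (C(u, T) = (2*u)/((2*T)) = (2*u)*(1/(2*T)) = u/T)
s = -38 (s = 2 - 40 = -38)
L = -175/6 (L = -29 - 1/6 = -175/6 ≈ -29.167)
(L + s)**2 = (-175/6 - 38)**2 = (-403/6)**2 = 162409/36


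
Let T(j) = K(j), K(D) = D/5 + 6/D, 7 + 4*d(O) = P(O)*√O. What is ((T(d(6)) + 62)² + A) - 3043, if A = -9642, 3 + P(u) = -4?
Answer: -3517129/400 - 253083*√6/1960 ≈ -9109.1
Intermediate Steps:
P(u) = -7 (P(u) = -3 - 4 = -7)
d(O) = -7/4 - 7*√O/4 (d(O) = -7/4 + (-7*√O)/4 = -7/4 - 7*√O/4)
K(D) = 6/D + D/5 (K(D) = D*(⅕) + 6/D = D/5 + 6/D = 6/D + D/5)
T(j) = 6/j + j/5
((T(d(6)) + 62)² + A) - 3043 = (((6/(-7/4 - 7*√6/4) + (-7/4 - 7*√6/4)/5) + 62)² - 9642) - 3043 = (((6/(-7/4 - 7*√6/4) + (-7/20 - 7*√6/20)) + 62)² - 9642) - 3043 = (((-7/20 + 6/(-7/4 - 7*√6/4) - 7*√6/20) + 62)² - 9642) - 3043 = ((1233/20 + 6/(-7/4 - 7*√6/4) - 7*√6/20)² - 9642) - 3043 = (-9642 + (1233/20 + 6/(-7/4 - 7*√6/4) - 7*√6/20)²) - 3043 = -12685 + (1233/20 + 6/(-7/4 - 7*√6/4) - 7*√6/20)²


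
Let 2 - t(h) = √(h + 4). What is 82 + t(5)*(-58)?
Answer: 140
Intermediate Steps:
t(h) = 2 - √(4 + h) (t(h) = 2 - √(h + 4) = 2 - √(4 + h))
82 + t(5)*(-58) = 82 + (2 - √(4 + 5))*(-58) = 82 + (2 - √9)*(-58) = 82 + (2 - 1*3)*(-58) = 82 + (2 - 3)*(-58) = 82 - 1*(-58) = 82 + 58 = 140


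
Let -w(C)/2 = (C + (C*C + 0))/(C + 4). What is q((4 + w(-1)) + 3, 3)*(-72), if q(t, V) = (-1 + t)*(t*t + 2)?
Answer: -22032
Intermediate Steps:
w(C) = -2*(C + C**2)/(4 + C) (w(C) = -2*(C + (C*C + 0))/(C + 4) = -2*(C + (C**2 + 0))/(4 + C) = -2*(C + C**2)/(4 + C))
q(t, V) = (-1 + t)*(2 + t**2) (q(t, V) = (-1 + t)*(t**2 + 2) = (-1 + t)*(2 + t**2))
q((4 + w(-1)) + 3, 3)*(-72) = (-2 + ((4 - 2*(-1)*(1 - 1)/(4 - 1)) + 3)**3 - ((4 - 2*(-1)*(1 - 1)/(4 - 1)) + 3)**2 + 2*((4 - 2*(-1)*(1 - 1)/(4 - 1)) + 3))*(-72) = (-2 + ((4 - 2*(-1)*0/3) + 3)**3 - ((4 - 2*(-1)*0/3) + 3)**2 + 2*((4 - 2*(-1)*0/3) + 3))*(-72) = (-2 + ((4 - 2*(-1)*1/3*0) + 3)**3 - ((4 - 2*(-1)*1/3*0) + 3)**2 + 2*((4 - 2*(-1)*1/3*0) + 3))*(-72) = (-2 + ((4 + 0) + 3)**3 - ((4 + 0) + 3)**2 + 2*((4 + 0) + 3))*(-72) = (-2 + (4 + 3)**3 - (4 + 3)**2 + 2*(4 + 3))*(-72) = (-2 + 7**3 - 1*7**2 + 2*7)*(-72) = (-2 + 343 - 1*49 + 14)*(-72) = (-2 + 343 - 49 + 14)*(-72) = 306*(-72) = -22032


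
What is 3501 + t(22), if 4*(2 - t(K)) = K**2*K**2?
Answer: -55061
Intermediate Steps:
t(K) = 2 - K**4/4 (t(K) = 2 - K**2*K**2/4 = 2 - K**4/4)
3501 + t(22) = 3501 + (2 - 1/4*22**4) = 3501 + (2 - 1/4*234256) = 3501 + (2 - 58564) = 3501 - 58562 = -55061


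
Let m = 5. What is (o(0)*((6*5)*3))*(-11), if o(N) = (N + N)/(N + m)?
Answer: 0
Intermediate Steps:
o(N) = 2*N/(5 + N) (o(N) = (N + N)/(N + 5) = (2*N)/(5 + N) = 2*N/(5 + N))
(o(0)*((6*5)*3))*(-11) = ((2*0/(5 + 0))*((6*5)*3))*(-11) = ((2*0/5)*(30*3))*(-11) = ((2*0*(⅕))*90)*(-11) = (0*90)*(-11) = 0*(-11) = 0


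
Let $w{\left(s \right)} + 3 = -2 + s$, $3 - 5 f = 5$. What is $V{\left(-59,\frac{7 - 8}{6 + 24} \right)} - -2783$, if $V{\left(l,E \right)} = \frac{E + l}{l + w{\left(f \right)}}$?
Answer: $\frac{33407}{12} \approx 2783.9$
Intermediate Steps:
$f = - \frac{2}{5}$ ($f = \frac{3}{5} - 1 = - \frac{2}{5} \approx -0.4$)
$w{\left(s \right)} = -5 + s$ ($w{\left(s \right)} = -3 + \left(-2 + s\right) = -5 + s$)
$V{\left(l,E \right)} = \frac{E + l}{- \frac{27}{5} + l}$ ($V{\left(l,E \right)} = \frac{E + l}{l - \frac{27}{5}} = \frac{E + l}{- \frac{27}{5} + l}$)
$V{\left(-59,\frac{7 - 8}{6 + 24} \right)} - -2783 = \frac{5 \left(\frac{7 - 8}{6 + 24} - 59\right)}{-27 + 5 \left(-59\right)} - -2783 = \frac{5 \left(- \frac{1}{30} - 59\right)}{-27 - 295} + 2783 = \frac{5 \left(\left(-1\right) \frac{1}{30} - 59\right)}{-322} + 2783 = 5 \left(- \frac{1}{322}\right) \left(- \frac{1}{30} - 59\right) + 2783 = 5 \left(- \frac{1}{322}\right) \left(- \frac{1771}{30}\right) + 2783 = \frac{11}{12} + 2783 = \frac{33407}{12}$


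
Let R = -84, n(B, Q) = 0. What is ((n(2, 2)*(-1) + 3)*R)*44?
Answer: -11088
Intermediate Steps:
((n(2, 2)*(-1) + 3)*R)*44 = ((0*(-1) + 3)*(-84))*44 = ((0 + 3)*(-84))*44 = (3*(-84))*44 = -252*44 = -11088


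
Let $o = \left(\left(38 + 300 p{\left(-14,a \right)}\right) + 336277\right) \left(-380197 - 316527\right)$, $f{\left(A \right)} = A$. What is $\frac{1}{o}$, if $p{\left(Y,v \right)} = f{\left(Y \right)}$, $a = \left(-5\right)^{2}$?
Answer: $- \frac{1}{231392491260} \approx -4.3217 \cdot 10^{-12}$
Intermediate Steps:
$a = 25$
$p{\left(Y,v \right)} = Y$
$o = -231392491260$ ($o = \left(\left(38 + 300 \left(-14\right)\right) + 336277\right) \left(-380197 - 316527\right) = \left(\left(38 - 4200\right) + 336277\right) \left(-696724\right) = \left(-4162 + 336277\right) \left(-696724\right) = 332115 \left(-696724\right) = -231392491260$)
$\frac{1}{o} = \frac{1}{-231392491260} = - \frac{1}{231392491260}$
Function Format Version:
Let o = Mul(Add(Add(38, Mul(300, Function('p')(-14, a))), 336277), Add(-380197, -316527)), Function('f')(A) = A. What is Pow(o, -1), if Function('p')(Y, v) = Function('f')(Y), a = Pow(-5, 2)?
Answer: Rational(-1, 231392491260) ≈ -4.3217e-12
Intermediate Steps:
a = 25
Function('p')(Y, v) = Y
o = -231392491260 (o = Mul(Add(Add(38, Mul(300, -14)), 336277), Add(-380197, -316527)) = Mul(Add(Add(38, -4200), 336277), -696724) = Mul(Add(-4162, 336277), -696724) = Mul(332115, -696724) = -231392491260)
Pow(o, -1) = Pow(-231392491260, -1) = Rational(-1, 231392491260)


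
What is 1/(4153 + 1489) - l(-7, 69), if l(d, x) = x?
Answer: -389297/5642 ≈ -69.000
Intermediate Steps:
1/(4153 + 1489) - l(-7, 69) = 1/(4153 + 1489) - 1*69 = 1/5642 - 69 = -389297/5642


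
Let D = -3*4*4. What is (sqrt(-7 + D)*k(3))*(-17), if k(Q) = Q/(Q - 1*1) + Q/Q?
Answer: -85*I*sqrt(55)/2 ≈ -315.19*I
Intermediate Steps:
k(Q) = 1 + Q/(-1 + Q) (k(Q) = Q/(Q - 1) + 1 = Q/(-1 + Q) + 1 = 1 + Q/(-1 + Q))
D = -48 (D = -12*4 = -48)
(sqrt(-7 + D)*k(3))*(-17) = (sqrt(-7 - 48)*((-1 + 2*3)/(-1 + 3)))*(-17) = (sqrt(-55)*((-1 + 6)/2))*(-17) = ((I*sqrt(55))*((1/2)*5))*(-17) = ((I*sqrt(55))*(5/2))*(-17) = (5*I*sqrt(55)/2)*(-17) = -85*I*sqrt(55)/2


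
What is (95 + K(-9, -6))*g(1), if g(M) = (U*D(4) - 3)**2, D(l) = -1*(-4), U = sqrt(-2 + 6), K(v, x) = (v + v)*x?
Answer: 5075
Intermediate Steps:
K(v, x) = 2*v*x (K(v, x) = (2*v)*x = 2*v*x)
U = 2 (U = sqrt(4) = 2)
D(l) = 4
g(M) = 25 (g(M) = (2*4 - 3)**2 = (8 - 3)**2 = 5**2 = 25)
(95 + K(-9, -6))*g(1) = (95 + 2*(-9)*(-6))*25 = (95 + 108)*25 = 203*25 = 5075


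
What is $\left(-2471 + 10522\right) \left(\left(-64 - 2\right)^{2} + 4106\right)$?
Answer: $68127562$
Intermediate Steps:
$\left(-2471 + 10522\right) \left(\left(-64 - 2\right)^{2} + 4106\right) = 8051 \left(\left(-66\right)^{2} + 4106\right) = 8051 \left(4356 + 4106\right) = 8051 \cdot 8462 = 68127562$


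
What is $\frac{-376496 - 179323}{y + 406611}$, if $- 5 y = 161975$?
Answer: $- \frac{555819}{374216} \approx -1.4853$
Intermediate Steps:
$y = -32395$ ($y = \left(- \frac{1}{5}\right) 161975 = -32395$)
$\frac{-376496 - 179323}{y + 406611} = \frac{-376496 - 179323}{-32395 + 406611} = - \frac{555819}{374216}$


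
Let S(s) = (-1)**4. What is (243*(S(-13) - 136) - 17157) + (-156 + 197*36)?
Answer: -43026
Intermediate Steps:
S(s) = 1
(243*(S(-13) - 136) - 17157) + (-156 + 197*36) = (243*(1 - 136) - 17157) + (-156 + 197*36) = (243*(-135) - 17157) + (-156 + 7092) = (-32805 - 17157) + 6936 = -49962 + 6936 = -43026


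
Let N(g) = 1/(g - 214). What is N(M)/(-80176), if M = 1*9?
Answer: 1/16436080 ≈ 6.0842e-8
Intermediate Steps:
M = 9
N(g) = 1/(-214 + g)
N(M)/(-80176) = 1/((-214 + 9)*(-80176)) = -1/80176/(-205) = -1/205*(-1/80176) = 1/16436080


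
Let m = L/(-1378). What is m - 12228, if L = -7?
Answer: -16850177/1378 ≈ -12228.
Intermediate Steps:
m = 7/1378 (m = -7/(-1378) = -1/1378*(-7) = 7/1378 ≈ 0.0050798)
m - 12228 = 7/1378 - 12228 = -16850177/1378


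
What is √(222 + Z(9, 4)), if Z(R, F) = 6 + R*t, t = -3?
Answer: √201 ≈ 14.177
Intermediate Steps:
Z(R, F) = 6 - 3*R (Z(R, F) = 6 + R*(-3) = 6 - 3*R)
√(222 + Z(9, 4)) = √(222 + (6 - 3*9)) = √(222 + (6 - 27)) = √(222 - 21) = √201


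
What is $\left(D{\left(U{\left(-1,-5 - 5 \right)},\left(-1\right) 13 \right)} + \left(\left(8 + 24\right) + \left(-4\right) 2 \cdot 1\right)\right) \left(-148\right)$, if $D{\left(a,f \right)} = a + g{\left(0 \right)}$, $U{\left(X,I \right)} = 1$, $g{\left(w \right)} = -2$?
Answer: $-3404$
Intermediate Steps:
$D{\left(a,f \right)} = -2 + a$ ($D{\left(a,f \right)} = a - 2 = -2 + a$)
$\left(D{\left(U{\left(-1,-5 - 5 \right)},\left(-1\right) 13 \right)} + \left(\left(8 + 24\right) + \left(-4\right) 2 \cdot 1\right)\right) \left(-148\right) = \left(\left(-2 + 1\right) + \left(\left(8 + 24\right) + \left(-4\right) 2 \cdot 1\right)\right) \left(-148\right) = \left(-1 + \left(32 - 8\right)\right) \left(-148\right) = \left(-1 + 24\right) \left(-148\right) = 23 \left(-148\right) = -3404$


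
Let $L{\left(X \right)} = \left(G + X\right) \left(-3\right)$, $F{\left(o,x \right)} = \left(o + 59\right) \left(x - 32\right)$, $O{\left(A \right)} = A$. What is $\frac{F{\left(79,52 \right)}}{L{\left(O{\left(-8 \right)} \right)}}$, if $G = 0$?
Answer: $115$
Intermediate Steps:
$F{\left(o,x \right)} = \left(-32 + x\right) \left(59 + o\right)$ ($F{\left(o,x \right)} = \left(59 + o\right) \left(-32 + x\right) = \left(-32 + x\right) \left(59 + o\right)$)
$L{\left(X \right)} = - 3 X$ ($L{\left(X \right)} = \left(0 + X\right) \left(-3\right) = X \left(-3\right) = - 3 X$)
$\frac{F{\left(79,52 \right)}}{L{\left(O{\left(-8 \right)} \right)}} = \frac{-1888 - 2528 + 59 \cdot 52 + 79 \cdot 52}{\left(-3\right) \left(-8\right)} = \frac{-1888 - 2528 + 3068 + 4108}{24} = 2760 \cdot \frac{1}{24} = 115$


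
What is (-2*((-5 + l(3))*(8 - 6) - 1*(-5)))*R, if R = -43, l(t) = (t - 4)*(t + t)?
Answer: -1462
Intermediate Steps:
l(t) = 2*t*(-4 + t) (l(t) = (-4 + t)*(2*t) = 2*t*(-4 + t))
(-2*((-5 + l(3))*(8 - 6) - 1*(-5)))*R = -2*((-5 + 2*3*(-4 + 3))*(8 - 6) - 1*(-5))*(-43) = -2*((-5 + 2*3*(-1))*2 + 5)*(-43) = -2*((-5 - 6)*2 + 5)*(-43) = -2*(-11*2 + 5)*(-43) = -2*(-22 + 5)*(-43) = -2*(-17)*(-43) = 34*(-43) = -1462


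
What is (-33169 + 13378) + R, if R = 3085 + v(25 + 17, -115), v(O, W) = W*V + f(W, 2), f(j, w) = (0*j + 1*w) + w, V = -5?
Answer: -16127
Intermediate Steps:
f(j, w) = 2*w (f(j, w) = (0 + w) + w = w + w = 2*w)
v(O, W) = 4 - 5*W (v(O, W) = W*(-5) + 2*2 = -5*W + 4 = 4 - 5*W)
R = 3664 (R = 3085 + (4 - 5*(-115)) = 3085 + (4 + 575) = 3085 + 579 = 3664)
(-33169 + 13378) + R = (-33169 + 13378) + 3664 = -19791 + 3664 = -16127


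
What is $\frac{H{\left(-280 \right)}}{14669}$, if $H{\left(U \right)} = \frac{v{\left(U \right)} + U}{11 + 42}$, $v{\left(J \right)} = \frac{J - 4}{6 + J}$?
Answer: $- \frac{38218}{106511609} \approx -0.00035882$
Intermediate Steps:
$v{\left(J \right)} = \frac{-4 + J}{6 + J}$
$H{\left(U \right)} = \frac{U}{53} + \frac{-4 + U}{53 \left(6 + U\right)}$ ($H{\left(U \right)} = \frac{\frac{-4 + U}{6 + U} + U}{11 + 42} = \frac{U + \frac{-4 + U}{6 + U}}{53} = \left(U + \frac{-4 + U}{6 + U}\right) \frac{1}{53} = \frac{U}{53} + \frac{-4 + U}{53 \left(6 + U\right)}$)
$\frac{H{\left(-280 \right)}}{14669} = \frac{\frac{1}{53} \frac{1}{6 - 280} \left(-4 - 280 - 280 \left(6 - 280\right)\right)}{14669} = \frac{-4 - 280 - -76720}{53 \left(-274\right)} \frac{1}{14669} = \frac{1}{53} \left(- \frac{1}{274}\right) \left(-4 - 280 + 76720\right) \frac{1}{14669} = \frac{1}{53} \left(- \frac{1}{274}\right) 76436 \cdot \frac{1}{14669} = \left(- \frac{38218}{7261}\right) \frac{1}{14669} = - \frac{38218}{106511609}$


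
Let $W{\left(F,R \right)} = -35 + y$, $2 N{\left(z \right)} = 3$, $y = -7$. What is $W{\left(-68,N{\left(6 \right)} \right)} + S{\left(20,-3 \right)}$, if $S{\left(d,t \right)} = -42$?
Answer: $-84$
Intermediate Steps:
$N{\left(z \right)} = \frac{3}{2}$ ($N{\left(z \right)} = \frac{1}{2} \cdot 3 = \frac{3}{2}$)
$W{\left(F,R \right)} = -42$ ($W{\left(F,R \right)} = -35 - 7 = -42$)
$W{\left(-68,N{\left(6 \right)} \right)} + S{\left(20,-3 \right)} = -42 - 42 = -84$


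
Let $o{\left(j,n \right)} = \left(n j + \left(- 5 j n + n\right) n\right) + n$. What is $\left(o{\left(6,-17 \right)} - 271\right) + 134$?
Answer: $-8637$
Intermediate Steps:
$o{\left(j,n \right)} = n + j n + n \left(n - 5 j n\right)$ ($o{\left(j,n \right)} = \left(j n + \left(- 5 j n + n\right) n\right) + n = \left(j n + \left(n - 5 j n\right) n\right) + n = \left(j n + n \left(n - 5 j n\right)\right) + n = n + j n + n \left(n - 5 j n\right)$)
$\left(o{\left(6,-17 \right)} - 271\right) + 134 = \left(- 17 \left(1 + 6 - 17 - 30 \left(-17\right)\right) - 271\right) + 134 = \left(- 17 \left(1 + 6 - 17 + 510\right) - 271\right) + 134 = \left(\left(-17\right) 500 - 271\right) + 134 = \left(-8500 - 271\right) + 134 = -8771 + 134 = -8637$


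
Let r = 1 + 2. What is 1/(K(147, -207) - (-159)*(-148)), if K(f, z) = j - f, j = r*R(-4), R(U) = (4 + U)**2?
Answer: -1/23679 ≈ -4.2232e-5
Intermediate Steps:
r = 3
j = 0 (j = 3*(4 - 4)**2 = 3*0**2 = 3*0 = 0)
K(f, z) = -f (K(f, z) = 0 - f = -f)
1/(K(147, -207) - (-159)*(-148)) = 1/(-1*147 - (-159)*(-148)) = 1/(-147 - 1*23532) = 1/(-147 - 23532) = 1/(-23679) = -1/23679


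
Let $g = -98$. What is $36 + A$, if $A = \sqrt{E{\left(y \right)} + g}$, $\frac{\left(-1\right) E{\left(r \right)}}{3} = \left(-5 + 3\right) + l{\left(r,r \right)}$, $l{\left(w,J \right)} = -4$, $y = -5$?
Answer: $36 + 4 i \sqrt{5} \approx 36.0 + 8.9443 i$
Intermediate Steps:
$E{\left(r \right)} = 18$ ($E{\left(r \right)} = - 3 \left(\left(-5 + 3\right) - 4\right) = - 3 \left(-2 - 4\right) = \left(-3\right) \left(-6\right) = 18$)
$A = 4 i \sqrt{5}$ ($A = \sqrt{18 - 98} = \sqrt{-80} = 4 i \sqrt{5} \approx 8.9443 i$)
$36 + A = 36 + 4 i \sqrt{5}$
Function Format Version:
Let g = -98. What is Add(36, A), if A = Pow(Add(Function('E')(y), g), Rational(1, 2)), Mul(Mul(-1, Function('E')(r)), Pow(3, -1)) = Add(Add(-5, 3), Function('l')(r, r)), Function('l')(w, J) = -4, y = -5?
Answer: Add(36, Mul(4, I, Pow(5, Rational(1, 2)))) ≈ Add(36.000, Mul(8.9443, I))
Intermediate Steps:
Function('E')(r) = 18 (Function('E')(r) = Mul(-3, Add(Add(-5, 3), -4)) = Mul(-3, Add(-2, -4)) = Mul(-3, -6) = 18)
A = Mul(4, I, Pow(5, Rational(1, 2))) (A = Pow(Add(18, -98), Rational(1, 2)) = Pow(-80, Rational(1, 2)) = Mul(4, I, Pow(5, Rational(1, 2))) ≈ Mul(8.9443, I))
Add(36, A) = Add(36, Mul(4, I, Pow(5, Rational(1, 2))))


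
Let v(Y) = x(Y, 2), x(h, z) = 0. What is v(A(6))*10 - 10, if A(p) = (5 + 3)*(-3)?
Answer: -10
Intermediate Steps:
A(p) = -24 (A(p) = 8*(-3) = -24)
v(Y) = 0
v(A(6))*10 - 10 = 0*10 - 10 = 0 - 10 = -10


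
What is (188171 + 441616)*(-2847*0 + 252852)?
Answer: 159242902524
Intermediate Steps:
(188171 + 441616)*(-2847*0 + 252852) = 629787*(0 + 252852) = 629787*252852 = 159242902524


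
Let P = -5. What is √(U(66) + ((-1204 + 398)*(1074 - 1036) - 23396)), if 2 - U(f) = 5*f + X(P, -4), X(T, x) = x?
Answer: 2*I*√13587 ≈ 233.13*I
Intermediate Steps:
U(f) = 6 - 5*f (U(f) = 2 - (5*f - 4) = 2 - (-4 + 5*f) = 2 + (4 - 5*f) = 6 - 5*f)
√(U(66) + ((-1204 + 398)*(1074 - 1036) - 23396)) = √((6 - 5*66) + ((-1204 + 398)*(1074 - 1036) - 23396)) = √((6 - 330) + (-806*38 - 23396)) = √(-324 + (-30628 - 23396)) = √(-324 - 54024) = √(-54348) = 2*I*√13587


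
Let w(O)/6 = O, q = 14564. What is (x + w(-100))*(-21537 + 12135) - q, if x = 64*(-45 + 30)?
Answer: 14652556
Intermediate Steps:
w(O) = 6*O
x = -960 (x = 64*(-15) = -960)
(x + w(-100))*(-21537 + 12135) - q = (-960 + 6*(-100))*(-21537 + 12135) - 1*14564 = (-960 - 600)*(-9402) - 14564 = -1560*(-9402) - 14564 = 14667120 - 14564 = 14652556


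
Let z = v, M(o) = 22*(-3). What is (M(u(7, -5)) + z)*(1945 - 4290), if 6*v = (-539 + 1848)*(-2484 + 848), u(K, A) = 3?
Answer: 2511401200/3 ≈ 8.3713e+8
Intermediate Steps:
M(o) = -66
v = -1070762/3 (v = ((-539 + 1848)*(-2484 + 848))/6 = (1309*(-1636))/6 = (1/6)*(-2141524) = -1070762/3 ≈ -3.5692e+5)
z = -1070762/3 ≈ -3.5692e+5
(M(u(7, -5)) + z)*(1945 - 4290) = (-66 - 1070762/3)*(1945 - 4290) = -1070960/3*(-2345) = 2511401200/3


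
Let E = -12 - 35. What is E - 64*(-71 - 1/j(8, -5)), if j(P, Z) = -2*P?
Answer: 4493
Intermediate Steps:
E = -47
E - 64*(-71 - 1/j(8, -5)) = -47 - 64*(-71 - 1/((-2*8))) = -47 - 64*(-71 - 1/(-16)) = -47 - 64*(-71 - 1*(-1/16)) = -47 - 64*(-71 + 1/16) = -47 - 64*(-1135/16) = -47 + 4540 = 4493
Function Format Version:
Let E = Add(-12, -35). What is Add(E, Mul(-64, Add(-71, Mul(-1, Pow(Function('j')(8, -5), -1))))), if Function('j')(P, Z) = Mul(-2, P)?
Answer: 4493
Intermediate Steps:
E = -47
Add(E, Mul(-64, Add(-71, Mul(-1, Pow(Function('j')(8, -5), -1))))) = Add(-47, Mul(-64, Add(-71, Mul(-1, Pow(Mul(-2, 8), -1))))) = Add(-47, Mul(-64, Add(-71, Mul(-1, Pow(-16, -1))))) = Add(-47, Mul(-64, Add(-71, Mul(-1, Rational(-1, 16))))) = Add(-47, Mul(-64, Add(-71, Rational(1, 16)))) = Add(-47, Mul(-64, Rational(-1135, 16))) = Add(-47, 4540) = 4493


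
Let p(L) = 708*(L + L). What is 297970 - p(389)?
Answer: -252854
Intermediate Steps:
p(L) = 1416*L (p(L) = 708*(2*L) = 1416*L)
297970 - p(389) = 297970 - 1416*389 = 297970 - 1*550824 = 297970 - 550824 = -252854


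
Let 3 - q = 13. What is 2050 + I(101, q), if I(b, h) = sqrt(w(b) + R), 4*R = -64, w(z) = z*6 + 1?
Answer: 2050 + sqrt(591) ≈ 2074.3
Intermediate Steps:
w(z) = 1 + 6*z (w(z) = 6*z + 1 = 1 + 6*z)
q = -10 (q = 3 - 1*13 = 3 - 13 = -10)
R = -16 (R = (1/4)*(-64) = -16)
I(b, h) = sqrt(-15 + 6*b) (I(b, h) = sqrt((1 + 6*b) - 16) = sqrt(-15 + 6*b))
2050 + I(101, q) = 2050 + sqrt(-15 + 6*101) = 2050 + sqrt(-15 + 606) = 2050 + sqrt(591)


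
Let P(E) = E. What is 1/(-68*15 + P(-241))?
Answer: -1/1261 ≈ -0.00079302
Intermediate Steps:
1/(-68*15 + P(-241)) = 1/(-68*15 - 241) = 1/(-1020 - 241) = 1/(-1261) = -1/1261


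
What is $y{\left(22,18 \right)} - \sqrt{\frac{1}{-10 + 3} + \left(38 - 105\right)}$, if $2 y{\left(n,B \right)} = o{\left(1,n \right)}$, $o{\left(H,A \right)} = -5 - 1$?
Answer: $-3 - \frac{i \sqrt{3290}}{7} \approx -3.0 - 8.1941 i$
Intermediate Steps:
$o{\left(H,A \right)} = -6$ ($o{\left(H,A \right)} = -5 - 1 = -6$)
$y{\left(n,B \right)} = -3$ ($y{\left(n,B \right)} = \frac{1}{2} \left(-6\right) = -3$)
$y{\left(22,18 \right)} - \sqrt{\frac{1}{-10 + 3} + \left(38 - 105\right)} = -3 - \sqrt{\frac{1}{-10 + 3} + \left(38 - 105\right)} = -3 - \sqrt{\frac{1}{-7} + \left(38 - 105\right)} = -3 - \sqrt{- \frac{1}{7} - 67} = -3 - \sqrt{- \frac{470}{7}} = -3 - \frac{i \sqrt{3290}}{7}$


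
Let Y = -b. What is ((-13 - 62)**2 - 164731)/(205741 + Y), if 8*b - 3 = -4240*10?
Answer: -1272848/1688325 ≈ -0.75391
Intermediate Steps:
b = -42397/8 (b = 3/8 + (-4240*10)/8 = 3/8 + (1/8)*(-42400) = 3/8 - 5300 = -42397/8 ≈ -5299.6)
Y = 42397/8 (Y = -1*(-42397/8) = 42397/8 ≈ 5299.6)
((-13 - 62)**2 - 164731)/(205741 + Y) = ((-13 - 62)**2 - 164731)/(205741 + 42397/8) = ((-75)**2 - 164731)/(1688325/8) = (5625 - 164731)*(8/1688325) = -159106*8/1688325 = -1272848/1688325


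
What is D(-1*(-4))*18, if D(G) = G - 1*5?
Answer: -18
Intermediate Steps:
D(G) = -5 + G (D(G) = G - 5 = -5 + G)
D(-1*(-4))*18 = (-5 - 1*(-4))*18 = (-5 + 4)*18 = -1*18 = -18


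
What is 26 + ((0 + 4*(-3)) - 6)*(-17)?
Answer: 332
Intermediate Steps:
26 + ((0 + 4*(-3)) - 6)*(-17) = 26 + ((0 - 12) - 6)*(-17) = 26 + (-12 - 6)*(-17) = 26 - 18*(-17) = 26 + 306 = 332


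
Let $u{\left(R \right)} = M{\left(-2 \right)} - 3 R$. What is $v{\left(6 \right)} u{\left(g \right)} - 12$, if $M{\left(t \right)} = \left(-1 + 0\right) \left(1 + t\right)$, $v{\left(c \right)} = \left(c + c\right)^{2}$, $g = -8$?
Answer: $3588$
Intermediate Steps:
$v{\left(c \right)} = 4 c^{2}$ ($v{\left(c \right)} = \left(2 c\right)^{2} = 4 c^{2}$)
$M{\left(t \right)} = -1 - t$ ($M{\left(t \right)} = - (1 + t) = -1 - t$)
$u{\left(R \right)} = 1 - 3 R$ ($u{\left(R \right)} = \left(-1 - -2\right) - 3 R = \left(-1 + 2\right) - 3 R = 1 - 3 R$)
$v{\left(6 \right)} u{\left(g \right)} - 12 = 4 \cdot 6^{2} \left(1 - -24\right) - 12 = 4 \cdot 36 \left(1 + 24\right) - 12 = 144 \cdot 25 - 12 = 3600 - 12 = 3588$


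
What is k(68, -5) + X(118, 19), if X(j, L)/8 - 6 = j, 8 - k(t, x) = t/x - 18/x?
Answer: 1010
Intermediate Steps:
k(t, x) = 8 + 18/x - t/x (k(t, x) = 8 - (t/x - 18/x) = 8 - (-18/x + t/x) = 8 + (18/x - t/x) = 8 + 18/x - t/x)
X(j, L) = 48 + 8*j
k(68, -5) + X(118, 19) = (18 - 1*68 + 8*(-5))/(-5) + (48 + 8*118) = -(18 - 68 - 40)/5 + (48 + 944) = -⅕*(-90) + 992 = 18 + 992 = 1010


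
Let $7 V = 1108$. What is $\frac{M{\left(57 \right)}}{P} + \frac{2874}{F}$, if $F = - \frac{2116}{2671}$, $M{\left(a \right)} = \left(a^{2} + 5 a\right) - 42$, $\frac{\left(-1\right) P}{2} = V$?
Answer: $- \frac{533210799}{146533} \approx -3638.8$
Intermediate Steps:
$V = \frac{1108}{7}$ ($V = \frac{1}{7} \cdot 1108 = \frac{1108}{7} \approx 158.29$)
$P = - \frac{2216}{7}$ ($P = \left(-2\right) \frac{1108}{7} = - \frac{2216}{7} \approx -316.57$)
$M{\left(a \right)} = -42 + a^{2} + 5 a$
$F = - \frac{2116}{2671}$ ($F = \left(-2116\right) \frac{1}{2671} = - \frac{2116}{2671} \approx -0.79221$)
$\frac{M{\left(57 \right)}}{P} + \frac{2874}{F} = \frac{-42 + 57^{2} + 5 \cdot 57}{- \frac{2216}{7}} + \frac{2874}{- \frac{2116}{2671}} = \left(-42 + 3249 + 285\right) \left(- \frac{7}{2216}\right) + 2874 \left(- \frac{2671}{2116}\right) = 3492 \left(- \frac{7}{2216}\right) - \frac{3838227}{1058} = - \frac{6111}{554} - \frac{3838227}{1058} = - \frac{533210799}{146533}$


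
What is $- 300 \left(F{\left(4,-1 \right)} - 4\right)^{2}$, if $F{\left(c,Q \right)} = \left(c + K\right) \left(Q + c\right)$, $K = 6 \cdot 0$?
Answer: $-19200$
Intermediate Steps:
$K = 0$
$F{\left(c,Q \right)} = c \left(Q + c\right)$ ($F{\left(c,Q \right)} = \left(c + 0\right) \left(Q + c\right) = c \left(Q + c\right)$)
$- 300 \left(F{\left(4,-1 \right)} - 4\right)^{2} = - 300 \left(4 \left(-1 + 4\right) - 4\right)^{2} = - 300 \left(4 \cdot 3 - 4\right)^{2} = - 300 \left(12 - 4\right)^{2} = - 300 \cdot 8^{2} = \left(-300\right) 64 = -19200$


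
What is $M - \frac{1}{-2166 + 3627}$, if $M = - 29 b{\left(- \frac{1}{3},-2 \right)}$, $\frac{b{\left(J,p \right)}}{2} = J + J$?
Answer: $\frac{56491}{1461} \approx 38.666$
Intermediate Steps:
$b{\left(J,p \right)} = 4 J$ ($b{\left(J,p \right)} = 2 \left(J + J\right) = 2 \cdot 2 J = 4 J$)
$M = \frac{116}{3}$ ($M = - 29 \cdot 4 \left(- \frac{1}{3}\right) = \left(-29\right) \left(- \frac{4}{3}\right) = \frac{116}{3} \approx 38.667$)
$M - \frac{1}{-2166 + 3627} = \frac{116}{3} - \frac{1}{-2166 + 3627} = \frac{116}{3} - \frac{1}{1461} = \frac{56491}{1461}$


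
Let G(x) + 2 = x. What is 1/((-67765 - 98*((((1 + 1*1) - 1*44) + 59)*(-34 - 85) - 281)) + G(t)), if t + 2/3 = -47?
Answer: 3/473932 ≈ 6.3300e-6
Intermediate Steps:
t = -143/3 (t = -⅔ - 47 = -143/3 ≈ -47.667)
G(x) = -2 + x
1/((-67765 - 98*((((1 + 1*1) - 1*44) + 59)*(-34 - 85) - 281)) + G(t)) = 1/((-67765 - 98*((((1 + 1*1) - 1*44) + 59)*(-34 - 85) - 281)) + (-2 - 143/3)) = 1/((-67765 - 98*((((1 + 1) - 44) + 59)*(-119) - 281)) - 149/3) = 1/((-67765 - 98*(((2 - 44) + 59)*(-119) - 281)) - 149/3) = 1/((-67765 - 98*((-42 + 59)*(-119) - 281)) - 149/3) = 1/((-67765 - 98*(17*(-119) - 281)) - 149/3) = 1/((-67765 - 98*(-2023 - 281)) - 149/3) = 1/((-67765 - 98*(-2304)) - 149/3) = 1/((-67765 + 225792) - 149/3) = 1/(158027 - 149/3) = 1/(473932/3) = 3/473932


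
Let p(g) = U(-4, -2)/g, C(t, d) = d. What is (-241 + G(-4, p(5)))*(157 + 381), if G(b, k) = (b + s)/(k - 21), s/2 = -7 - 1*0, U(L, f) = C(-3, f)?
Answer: -13824986/107 ≈ -1.2921e+5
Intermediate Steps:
U(L, f) = f
s = -14 (s = 2*(-7 - 1*0) = 2*(-7 + 0) = 2*(-7) = -14)
p(g) = -2/g
G(b, k) = (-14 + b)/(-21 + k) (G(b, k) = (b - 14)/(k - 21) = (-14 + b)/(-21 + k))
(-241 + G(-4, p(5)))*(157 + 381) = (-241 + (-14 - 4)/(-21 - 2/5))*(157 + 381) = (-241 - 18/(-21 - 2*⅕))*538 = (-241 - 18/(-21 - ⅖))*538 = (-241 - 18/(-107/5))*538 = (-241 - 5/107*(-18))*538 = (-241 + 90/107)*538 = -25697/107*538 = -13824986/107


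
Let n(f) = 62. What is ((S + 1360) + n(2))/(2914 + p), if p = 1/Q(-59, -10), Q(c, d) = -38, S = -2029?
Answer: -23066/110731 ≈ -0.20831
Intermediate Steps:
p = -1/38 (p = 1/(-38) = -1/38 ≈ -0.026316)
((S + 1360) + n(2))/(2914 + p) = ((-2029 + 1360) + 62)/(2914 - 1/38) = (-669 + 62)/(110731/38) = -607*38/110731 = -23066/110731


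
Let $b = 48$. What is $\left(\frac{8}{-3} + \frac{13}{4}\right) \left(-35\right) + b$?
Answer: $\frac{331}{12} \approx 27.583$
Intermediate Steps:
$\left(\frac{8}{-3} + \frac{13}{4}\right) \left(-35\right) + b = \left(\frac{8}{-3} + \frac{13}{4}\right) \left(-35\right) + 48 = \left(8 \left(- \frac{1}{3}\right) + 13 \cdot \frac{1}{4}\right) \left(-35\right) + 48 = \left(- \frac{8}{3} + \frac{13}{4}\right) \left(-35\right) + 48 = \frac{7}{12} \left(-35\right) + 48 = - \frac{245}{12} + 48 = \frac{331}{12}$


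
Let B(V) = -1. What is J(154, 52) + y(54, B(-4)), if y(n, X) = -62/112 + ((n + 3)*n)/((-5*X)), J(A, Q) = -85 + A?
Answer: 191533/280 ≈ 684.05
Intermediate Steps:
y(n, X) = -31/56 - n*(3 + n)/(5*X) (y(n, X) = -62*1/112 + ((3 + n)*n)*(-1/(5*X)) = -31/56 + (n*(3 + n))*(-1/(5*X)) = -31/56 - n*(3 + n)/(5*X))
J(154, 52) + y(54, B(-4)) = (-85 + 154) + (1/280)*(-168*54 - 155*(-1) - 56*54²)/(-1) = 69 + (1/280)*(-1)*(-9072 + 155 - 56*2916) = 69 + (1/280)*(-1)*(-9072 + 155 - 163296) = 69 + (1/280)*(-1)*(-172213) = 69 + 172213/280 = 191533/280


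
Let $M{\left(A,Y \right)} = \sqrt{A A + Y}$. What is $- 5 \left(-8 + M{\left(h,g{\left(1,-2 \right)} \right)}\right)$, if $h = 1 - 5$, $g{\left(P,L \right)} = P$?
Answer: $40 - 5 \sqrt{17} \approx 19.384$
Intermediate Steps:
$h = -4$
$M{\left(A,Y \right)} = \sqrt{Y + A^{2}}$ ($M{\left(A,Y \right)} = \sqrt{A^{2} + Y} = \sqrt{Y + A^{2}}$)
$- 5 \left(-8 + M{\left(h,g{\left(1,-2 \right)} \right)}\right) = - 5 \left(-8 + \sqrt{1 + \left(-4\right)^{2}}\right) = - 5 \left(-8 + \sqrt{1 + 16}\right) = - 5 \left(-8 + \sqrt{17}\right) = 40 - 5 \sqrt{17}$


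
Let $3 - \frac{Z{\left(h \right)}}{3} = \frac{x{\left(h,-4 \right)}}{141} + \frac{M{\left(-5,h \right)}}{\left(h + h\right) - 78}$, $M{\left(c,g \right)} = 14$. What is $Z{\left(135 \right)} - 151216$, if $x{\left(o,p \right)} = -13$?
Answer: $- \frac{227415241}{1504} \approx -1.5121 \cdot 10^{5}$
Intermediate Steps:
$Z{\left(h \right)} = \frac{436}{47} - \frac{42}{-78 + 2 h}$ ($Z{\left(h \right)} = 9 - 3 \left(- \frac{13}{141} + \frac{14}{\left(h + h\right) - 78}\right) = 9 - 3 \left(\left(-13\right) \frac{1}{141} + \frac{14}{2 h - 78}\right) = 9 - 3 \left(- \frac{13}{141} + \frac{14}{-78 + 2 h}\right) = 9 + \left(\frac{13}{47} - \frac{42}{-78 + 2 h}\right) = \frac{436}{47} - \frac{42}{-78 + 2 h}$)
$Z{\left(135 \right)} - 151216 = \frac{-17991 + 436 \cdot 135}{47 \left(-39 + 135\right)} - 151216 = \frac{-17991 + 58860}{47 \cdot 96} - 151216 = \frac{1}{47} \cdot \frac{1}{96} \cdot 40869 - 151216 = \frac{13623}{1504} - 151216 = - \frac{227415241}{1504}$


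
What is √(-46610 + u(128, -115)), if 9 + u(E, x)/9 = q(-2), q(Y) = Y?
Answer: I*√46709 ≈ 216.12*I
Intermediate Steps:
u(E, x) = -99 (u(E, x) = -81 + 9*(-2) = -81 - 18 = -99)
√(-46610 + u(128, -115)) = √(-46610 - 99) = √(-46709) = I*√46709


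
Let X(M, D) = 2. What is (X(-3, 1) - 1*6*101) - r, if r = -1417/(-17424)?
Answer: -10525513/17424 ≈ -604.08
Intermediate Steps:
r = 1417/17424 (r = -1417*(-1/17424) = 1417/17424 ≈ 0.081325)
(X(-3, 1) - 1*6*101) - r = (2 - 1*6*101) - 1*1417/17424 = (2 - 6*101) - 1417/17424 = (2 - 606) - 1417/17424 = -604 - 1417/17424 = -10525513/17424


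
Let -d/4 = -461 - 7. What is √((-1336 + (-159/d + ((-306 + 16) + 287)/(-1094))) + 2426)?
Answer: √7936291246845/85332 ≈ 33.014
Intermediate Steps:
d = 1872 (d = -4*(-461 - 7) = -4*(-468) = 1872)
√((-1336 + (-159/d + ((-306 + 16) + 287)/(-1094))) + 2426) = √((-1336 + (-159/1872 + ((-306 + 16) + 287)/(-1094))) + 2426) = √((-1336 + (-159*1/1872 + (-290 + 287)*(-1/1094))) + 2426) = √((-1336 + (-53/624 - 3*(-1/1094))) + 2426) = √((-1336 + (-53/624 + 3/1094)) + 2426) = √((-1336 - 28055/341328) + 2426) = √(-456042263/341328 + 2426) = √(372019465/341328) = √7936291246845/85332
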